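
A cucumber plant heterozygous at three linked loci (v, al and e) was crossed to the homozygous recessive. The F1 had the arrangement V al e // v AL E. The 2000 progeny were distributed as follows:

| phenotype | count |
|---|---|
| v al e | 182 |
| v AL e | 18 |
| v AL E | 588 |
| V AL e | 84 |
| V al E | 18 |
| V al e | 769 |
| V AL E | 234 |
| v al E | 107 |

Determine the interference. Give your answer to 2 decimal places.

The two rarest classes, V al E and v AL e, are the double crossovers. Comparing them with the parentals, only the e allele has switched, so e is the middle locus and the order is v – e – al.
v–e: (416 + 36)/2000 = 0.2260; e–al: (191 + 36)/2000 = 0.1135.
Expected DCO frequency = 0.2260 × 0.1135 ≈ 0.02565; observed = 36/2000 ≈ 0.01800.
Coefficient of coincidence = 0.01800/0.02565 ≈ 0.70; interference = 1 − 0.70 = 0.30.

0.30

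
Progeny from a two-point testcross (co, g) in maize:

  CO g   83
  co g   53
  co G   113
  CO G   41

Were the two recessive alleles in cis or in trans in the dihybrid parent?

The two most frequent classes are CO g (83) and co G (113); these are the parental (non-recombinant) types.
So the F1 carried CO g on one chromosome and co G on the other — the recessive alleles are on opposite chromosomes (trans / repulsion).

trans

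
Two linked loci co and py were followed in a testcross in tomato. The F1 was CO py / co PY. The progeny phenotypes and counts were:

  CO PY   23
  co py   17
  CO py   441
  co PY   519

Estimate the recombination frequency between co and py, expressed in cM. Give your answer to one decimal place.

The recombinant classes are CO PY and co py: 23 + 17 = 40.
Recombination frequency = 40/1000 = 0.0400 ≈ 4.0%, i.e. 4.0 cM.

4.0 cM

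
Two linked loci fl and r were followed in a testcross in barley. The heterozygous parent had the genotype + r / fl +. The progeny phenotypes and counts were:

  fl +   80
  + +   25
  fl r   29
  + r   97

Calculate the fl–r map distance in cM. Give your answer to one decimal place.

23.4 cM

The recombinant classes are + + and fl r: 25 + 29 = 54.
Recombination frequency = 54/231 = 0.2338 ≈ 23.4%, i.e. 23.4 cM.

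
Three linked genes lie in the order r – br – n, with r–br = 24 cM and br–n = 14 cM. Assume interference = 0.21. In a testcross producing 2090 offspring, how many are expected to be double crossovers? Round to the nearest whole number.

Map distances give recombination frequencies of 0.240 and 0.140 for the two intervals.
With interference 0.21 (so coincidence = 0.79), expected double-crossover frequency = 0.240 × 0.140 × 0.79 = 0.02654.
Expected number = 0.02654 × 2090 = 55.48 ≈ 55.

55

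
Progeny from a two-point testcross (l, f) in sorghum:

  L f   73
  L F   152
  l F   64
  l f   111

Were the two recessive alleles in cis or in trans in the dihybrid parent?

cis

The two most frequent classes are L F (152) and l f (111); these are the parental (non-recombinant) types.
So the F1 carried L F on one chromosome and l f on the other — the recessive alleles are on the same chromosome (cis / coupling).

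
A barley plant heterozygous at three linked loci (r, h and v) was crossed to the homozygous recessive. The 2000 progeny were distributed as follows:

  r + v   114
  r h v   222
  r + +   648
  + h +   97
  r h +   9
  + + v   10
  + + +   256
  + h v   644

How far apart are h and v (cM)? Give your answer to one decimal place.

The two most frequent reciprocal classes, r + + and + h v, are the parental types, so the F1 was r + + / + h v.
The two rarest classes, r h + and + + v, are the double crossovers. Comparing them with the parentals, only the h allele has switched, so h is the middle locus and the order is r – h – v.
Crossovers in the h–v interval produce the single-crossover classes r + v and + h + (114 + 97 = 211) plus the double crossovers (19).
RF(h–v) = (211 + 19) / 2000 = 230/2000 = 0.1150 → 11.5 cM.

11.5 cM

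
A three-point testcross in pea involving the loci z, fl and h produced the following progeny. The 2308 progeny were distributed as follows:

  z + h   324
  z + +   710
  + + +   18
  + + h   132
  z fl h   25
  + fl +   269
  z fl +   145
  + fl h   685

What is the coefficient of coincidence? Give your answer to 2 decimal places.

0.49

The two most frequent reciprocal classes, + fl h and z + +, are the parental types, so the F1 was + fl h / z + +.
The two rarest classes, z fl h and + + +, are the double crossovers. Comparing them with the parentals, only the z allele has switched, so z is the middle locus and the order is h – z – fl.
h–z: (593 + 43)/2308 = 0.2756; z–fl: (277 + 43)/2308 = 0.1386.
Expected DCO frequency = 0.2756 × 0.1386 ≈ 0.03820; observed = 43/2308 ≈ 0.01863.
Coefficient of coincidence = 0.01863/0.03820 ≈ 0.49.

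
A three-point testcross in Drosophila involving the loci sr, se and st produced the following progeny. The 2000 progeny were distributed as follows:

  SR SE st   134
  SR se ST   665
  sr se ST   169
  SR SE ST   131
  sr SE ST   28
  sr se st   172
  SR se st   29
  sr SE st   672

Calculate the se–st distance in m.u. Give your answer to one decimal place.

18.0 m.u.

The two most frequent reciprocal classes, SR se ST and sr SE st, are the parental types, so the F1 was SR se ST / sr SE st.
The two rarest classes, SR se st and sr SE ST, are the double crossovers. Comparing them with the parentals, only the st allele has switched, so st is the middle locus and the order is se – st – sr.
Crossovers in the se–st interval produce the single-crossover classes SR SE ST and sr se st (131 + 172 = 303) plus the double crossovers (57).
RF(se–st) = (303 + 57) / 2000 = 360/2000 = 0.1800 → 18.0 m.u.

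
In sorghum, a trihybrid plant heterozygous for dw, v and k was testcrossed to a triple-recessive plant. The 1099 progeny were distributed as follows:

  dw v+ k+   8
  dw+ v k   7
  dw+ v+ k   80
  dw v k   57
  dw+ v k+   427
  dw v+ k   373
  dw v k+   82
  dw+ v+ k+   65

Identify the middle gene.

The two most frequent reciprocal classes, dw+ v k+ and dw v+ k, are the parental types, so the F1 was dw+ v k+ / dw v+ k.
The two rarest classes, dw+ v k and dw v+ k+, are the double crossovers. Comparing them with the parentals, only the k allele has switched, so k is the middle locus and the order is v – k – dw.

k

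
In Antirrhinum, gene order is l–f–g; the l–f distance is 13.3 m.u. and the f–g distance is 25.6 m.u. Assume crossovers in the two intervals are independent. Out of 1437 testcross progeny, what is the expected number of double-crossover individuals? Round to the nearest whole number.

49

Map distances give recombination frequencies of 0.133 and 0.256 for the two intervals.
With no interference, expected double-crossover frequency = 0.133 × 0.256 = 0.03405.
Expected number = 0.03405 × 1437 = 48.93 ≈ 49.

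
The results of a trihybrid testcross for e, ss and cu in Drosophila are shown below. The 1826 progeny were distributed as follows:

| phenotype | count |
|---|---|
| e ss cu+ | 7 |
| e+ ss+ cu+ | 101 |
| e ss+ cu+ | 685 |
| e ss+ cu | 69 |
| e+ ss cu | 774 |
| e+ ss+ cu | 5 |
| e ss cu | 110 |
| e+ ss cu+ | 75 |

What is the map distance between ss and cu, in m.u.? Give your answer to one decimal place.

8.5 m.u.

The two most frequent reciprocal classes, e+ ss cu and e ss+ cu+, are the parental types, so the F1 was e+ ss cu / e ss+ cu+.
The two rarest classes, e+ ss+ cu and e ss cu+, are the double crossovers. Comparing them with the parentals, only the ss allele has switched, so ss is the middle locus and the order is e – ss – cu.
Crossovers in the ss–cu interval produce the single-crossover classes e+ ss cu+ and e ss+ cu (75 + 69 = 144) plus the double crossovers (12).
RF(ss–cu) = (144 + 12) / 1826 = 156/1826 = 0.0854 → 8.5 m.u.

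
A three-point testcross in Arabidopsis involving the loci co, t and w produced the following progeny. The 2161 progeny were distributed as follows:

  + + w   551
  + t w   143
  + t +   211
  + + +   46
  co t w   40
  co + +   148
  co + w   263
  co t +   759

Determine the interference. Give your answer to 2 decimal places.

0.12

The two most frequent reciprocal classes, + + w and co t +, are the parental types, so the F1 was + + w / co t +.
The two rarest classes, + + + and co t w, are the double crossovers. Comparing them with the parentals, only the w allele has switched, so w is the middle locus and the order is co – w – t.
co–w: (474 + 86)/2161 = 0.2591; w–t: (291 + 86)/2161 = 0.1745.
Expected DCO frequency = 0.2591 × 0.1745 ≈ 0.04521; observed = 86/2161 ≈ 0.03980.
Coefficient of coincidence = 0.03980/0.04521 ≈ 0.88; interference = 1 − 0.88 = 0.12.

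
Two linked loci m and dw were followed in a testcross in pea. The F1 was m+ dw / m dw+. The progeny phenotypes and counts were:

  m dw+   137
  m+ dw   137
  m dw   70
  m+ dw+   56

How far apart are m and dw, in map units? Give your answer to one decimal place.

31.5 map units

The recombinant classes are m+ dw+ and m dw: 56 + 70 = 126.
Recombination frequency = 126/400 = 0.3150 ≈ 31.5%, i.e. 31.5 map units.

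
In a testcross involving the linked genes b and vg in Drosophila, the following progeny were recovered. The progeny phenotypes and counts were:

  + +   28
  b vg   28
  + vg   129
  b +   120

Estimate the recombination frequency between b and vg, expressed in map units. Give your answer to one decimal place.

18.4 map units

The two most frequent classes, + vg (129) and b + (120), are the parental types, so the F1 was + vg / b +.
The recombinant classes are + + and b vg: 28 + 28 = 56.
Recombination frequency = 56/305 = 0.1836 ≈ 18.4%, i.e. 18.4 map units.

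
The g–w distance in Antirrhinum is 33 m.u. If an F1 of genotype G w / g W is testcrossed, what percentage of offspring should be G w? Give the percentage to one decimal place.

33.5%

A map distance of 33 m.u. corresponds to a recombination frequency of 0.330.
The F1 is G w / g W, so G w is a parental gamete class with expected frequency (1 − r)/2 = 0.670/2 = 0.3350.
That is 0.3350 = 33.5% of the progeny.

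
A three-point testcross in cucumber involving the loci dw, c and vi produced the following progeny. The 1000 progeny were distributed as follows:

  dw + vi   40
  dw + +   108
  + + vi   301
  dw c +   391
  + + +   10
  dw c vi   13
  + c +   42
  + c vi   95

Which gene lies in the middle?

vi

The two most frequent reciprocal classes, dw c + and + + vi, are the parental types, so the F1 was dw c + / + + vi.
The two rarest classes, dw c vi and + + +, are the double crossovers. Comparing them with the parentals, only the vi allele has switched, so vi is the middle locus and the order is c – vi – dw.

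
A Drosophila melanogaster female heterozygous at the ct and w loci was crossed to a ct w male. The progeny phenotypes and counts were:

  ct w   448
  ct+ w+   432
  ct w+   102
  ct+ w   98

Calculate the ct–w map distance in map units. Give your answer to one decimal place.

The two most frequent classes, ct+ w+ (432) and ct w (448), are the parental types, so the F1 was ct+ w+ / ct w.
The recombinant classes are ct+ w and ct w+: 98 + 102 = 200.
Recombination frequency = 200/1080 = 0.1852 ≈ 18.5%, i.e. 18.5 map units.

18.5 map units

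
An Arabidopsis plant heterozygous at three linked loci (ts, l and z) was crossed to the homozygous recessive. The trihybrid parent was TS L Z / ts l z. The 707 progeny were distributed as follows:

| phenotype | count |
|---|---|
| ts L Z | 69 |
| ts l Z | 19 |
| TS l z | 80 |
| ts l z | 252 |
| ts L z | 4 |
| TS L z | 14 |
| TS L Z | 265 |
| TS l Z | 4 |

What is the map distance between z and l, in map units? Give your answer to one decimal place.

The two rarest classes, TS l Z and ts L z, are the double crossovers. Comparing them with the parentals, only the l allele has switched, so l is the middle locus and the order is z – l – ts.
Crossovers in the z–l interval produce the single-crossover classes TS L z and ts l Z (14 + 19 = 33) plus the double crossovers (8).
RF(z–l) = (33 + 8) / 707 = 41/707 = 0.0580 → 5.8 map units.

5.8 map units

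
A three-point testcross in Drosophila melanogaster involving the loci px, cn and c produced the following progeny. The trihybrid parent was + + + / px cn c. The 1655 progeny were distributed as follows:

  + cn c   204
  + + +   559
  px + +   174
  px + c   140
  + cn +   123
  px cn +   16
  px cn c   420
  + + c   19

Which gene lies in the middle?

The two rarest classes, + + c and px cn +, are the double crossovers. Comparing them with the parentals, only the c allele has switched, so c is the middle locus and the order is px – c – cn.

c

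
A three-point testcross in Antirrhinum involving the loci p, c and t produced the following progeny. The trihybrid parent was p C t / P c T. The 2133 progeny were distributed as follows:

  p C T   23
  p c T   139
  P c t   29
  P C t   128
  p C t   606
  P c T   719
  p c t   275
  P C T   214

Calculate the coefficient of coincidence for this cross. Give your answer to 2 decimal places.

0.64

The two rarest classes, p C T and P c t, are the double crossovers. Comparing them with the parentals, only the t allele has switched, so t is the middle locus and the order is c – t – p.
c–t: (489 + 52)/2133 = 0.2536; t–p: (267 + 52)/2133 = 0.1496.
Expected DCO frequency = 0.2536 × 0.1496 ≈ 0.03794; observed = 52/2133 ≈ 0.02438.
Coefficient of coincidence = 0.02438/0.03794 ≈ 0.64.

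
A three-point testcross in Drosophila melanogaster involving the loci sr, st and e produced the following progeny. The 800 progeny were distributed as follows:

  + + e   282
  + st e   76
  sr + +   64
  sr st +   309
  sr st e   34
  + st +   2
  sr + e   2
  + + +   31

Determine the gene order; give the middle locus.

sr

The two most frequent reciprocal classes, sr st + and + + e, are the parental types, so the F1 was sr st + / + + e.
The two rarest classes, + st + and sr + e, are the double crossovers. Comparing them with the parentals, only the sr allele has switched, so sr is the middle locus and the order is st – sr – e.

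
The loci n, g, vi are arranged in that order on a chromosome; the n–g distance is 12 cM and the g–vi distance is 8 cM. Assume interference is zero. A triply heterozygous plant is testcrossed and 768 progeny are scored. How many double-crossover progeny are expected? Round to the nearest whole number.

7

Map distances give recombination frequencies of 0.120 and 0.080 for the two intervals.
With no interference, expected double-crossover frequency = 0.120 × 0.080 = 0.00960.
Expected number = 0.00960 × 768 = 7.37 ≈ 7.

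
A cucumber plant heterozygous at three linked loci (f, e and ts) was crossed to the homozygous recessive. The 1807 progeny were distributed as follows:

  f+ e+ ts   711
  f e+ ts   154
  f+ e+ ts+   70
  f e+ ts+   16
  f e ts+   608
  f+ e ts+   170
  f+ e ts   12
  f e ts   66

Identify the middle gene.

The two most frequent reciprocal classes, f e ts+ and f+ e+ ts, are the parental types, so the F1 was f e ts+ / f+ e+ ts.
The two rarest classes, f e+ ts+ and f+ e ts, are the double crossovers. Comparing them with the parentals, only the e allele has switched, so e is the middle locus and the order is f – e – ts.

e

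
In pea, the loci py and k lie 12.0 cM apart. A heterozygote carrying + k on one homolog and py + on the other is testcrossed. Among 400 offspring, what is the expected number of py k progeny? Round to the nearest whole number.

24

A map distance of 12.0 cM corresponds to a recombination frequency of 0.120.
The F1 is + k / py +, so py k is a recombinant gamete class with expected frequency r/2 = 0.120/2 = 0.0600.
Expected number = 0.0600 × 400 = 24.00 ≈ 24.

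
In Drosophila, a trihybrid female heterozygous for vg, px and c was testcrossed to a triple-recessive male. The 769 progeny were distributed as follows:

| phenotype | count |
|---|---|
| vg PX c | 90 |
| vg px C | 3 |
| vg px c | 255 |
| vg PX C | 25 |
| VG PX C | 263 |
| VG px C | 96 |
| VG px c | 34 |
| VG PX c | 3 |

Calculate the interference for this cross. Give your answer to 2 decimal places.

0.63

The two most frequent reciprocal classes, VG PX C and vg px c, are the parental types, so the F1 was VG PX C / vg px c.
The two rarest classes, VG PX c and vg px C, are the double crossovers. Comparing them with the parentals, only the c allele has switched, so c is the middle locus and the order is px – c – vg.
px–c: (186 + 6)/769 = 0.2497; c–vg: (59 + 6)/769 = 0.0845.
Expected DCO frequency = 0.2497 × 0.0845 ≈ 0.02110; observed = 6/769 ≈ 0.00780.
Coefficient of coincidence = 0.00780/0.02110 ≈ 0.37; interference = 1 − 0.37 = 0.63.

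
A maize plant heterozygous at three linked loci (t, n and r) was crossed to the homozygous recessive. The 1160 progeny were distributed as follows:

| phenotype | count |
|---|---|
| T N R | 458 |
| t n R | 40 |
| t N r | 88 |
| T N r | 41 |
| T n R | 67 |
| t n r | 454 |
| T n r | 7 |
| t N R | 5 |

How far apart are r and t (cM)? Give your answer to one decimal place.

The two most frequent reciprocal classes, t n r and T N R, are the parental types, so the F1 was t n r / T N R.
The two rarest classes, T n r and t N R, are the double crossovers. Comparing them with the parentals, only the t allele has switched, so t is the middle locus and the order is n – t – r.
Crossovers in the t–r interval produce the single-crossover classes t n R and T N r (40 + 41 = 81) plus the double crossovers (12).
RF(t–r) = (81 + 12) / 1160 = 93/1160 = 0.0802 → 8.0 cM.

8.0 cM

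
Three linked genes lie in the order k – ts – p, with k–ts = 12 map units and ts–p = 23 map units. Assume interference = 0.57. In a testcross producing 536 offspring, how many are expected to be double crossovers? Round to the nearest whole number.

Map distances give recombination frequencies of 0.120 and 0.230 for the two intervals.
With interference 0.57 (so coincidence = 0.43), expected double-crossover frequency = 0.120 × 0.230 × 0.43 = 0.01187.
Expected number = 0.01187 × 536 = 6.36 ≈ 6.

6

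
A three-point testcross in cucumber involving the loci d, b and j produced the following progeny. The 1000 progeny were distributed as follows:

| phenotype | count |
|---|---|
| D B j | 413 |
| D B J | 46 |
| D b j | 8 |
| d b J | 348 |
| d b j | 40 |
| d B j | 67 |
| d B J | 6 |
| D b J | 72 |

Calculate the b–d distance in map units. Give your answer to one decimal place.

15.3 map units

The two most frequent reciprocal classes, D B j and d b J, are the parental types, so the F1 was D B j / d b J.
The two rarest classes, D b j and d B J, are the double crossovers. Comparing them with the parentals, only the b allele has switched, so b is the middle locus and the order is d – b – j.
Crossovers in the d–b interval produce the single-crossover classes d B j and D b J (67 + 72 = 139) plus the double crossovers (14).
RF(d–b) = (139 + 14) / 1000 = 153/1000 = 0.1530 → 15.3 map units.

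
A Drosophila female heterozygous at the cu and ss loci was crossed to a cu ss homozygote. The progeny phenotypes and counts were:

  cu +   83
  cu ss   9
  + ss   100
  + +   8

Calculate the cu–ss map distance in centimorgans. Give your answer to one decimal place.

8.5 centimorgans

The two most frequent classes, + ss (100) and cu + (83), are the parental types, so the F1 was + ss / cu +.
The recombinant classes are + + and cu ss: 8 + 9 = 17.
Recombination frequency = 17/200 = 0.0850 ≈ 8.5%, i.e. 8.5 centimorgans.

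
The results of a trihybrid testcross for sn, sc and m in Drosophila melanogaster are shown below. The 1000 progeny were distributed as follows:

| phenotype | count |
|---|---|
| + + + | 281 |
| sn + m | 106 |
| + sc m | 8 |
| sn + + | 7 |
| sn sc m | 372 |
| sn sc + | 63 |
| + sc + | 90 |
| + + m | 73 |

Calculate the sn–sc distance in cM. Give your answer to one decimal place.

The two most frequent reciprocal classes, sn sc m and + + +, are the parental types, so the F1 was sn sc m / + + +.
The two rarest classes, + sc m and sn + +, are the double crossovers. Comparing them with the parentals, only the sn allele has switched, so sn is the middle locus and the order is sc – sn – m.
Crossovers in the sc–sn interval produce the single-crossover classes sn + m and + sc + (106 + 90 = 196) plus the double crossovers (15).
RF(sc–sn) = (196 + 15) / 1000 = 211/1000 = 0.2110 → 21.1 cM.

21.1 cM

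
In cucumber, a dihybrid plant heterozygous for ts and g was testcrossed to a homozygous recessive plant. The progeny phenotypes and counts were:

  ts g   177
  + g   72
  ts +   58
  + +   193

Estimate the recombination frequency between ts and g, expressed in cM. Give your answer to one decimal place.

26.0 cM

The two most frequent classes, + + (193) and ts g (177), are the parental types, so the F1 was + + / ts g.
The recombinant classes are + g and ts +: 72 + 58 = 130.
Recombination frequency = 130/500 = 0.2600 ≈ 26.0%, i.e. 26.0 cM.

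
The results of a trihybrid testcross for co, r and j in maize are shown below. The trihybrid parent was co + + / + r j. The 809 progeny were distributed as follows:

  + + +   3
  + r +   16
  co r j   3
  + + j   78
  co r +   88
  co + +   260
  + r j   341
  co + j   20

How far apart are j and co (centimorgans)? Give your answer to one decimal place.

5.2 centimorgans

The two rarest classes, + + + and co r j, are the double crossovers. Comparing them with the parentals, only the co allele has switched, so co is the middle locus and the order is j – co – r.
Crossovers in the j–co interval produce the single-crossover classes co + j and + r + (20 + 16 = 36) plus the double crossovers (6).
RF(j–co) = (36 + 6) / 809 = 42/809 = 0.0519 → 5.2 centimorgans.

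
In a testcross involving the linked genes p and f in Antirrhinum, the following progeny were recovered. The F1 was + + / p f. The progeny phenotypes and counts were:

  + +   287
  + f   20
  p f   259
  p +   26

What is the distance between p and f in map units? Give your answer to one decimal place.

7.8 map units

The recombinant classes are + f and p +: 20 + 26 = 46.
Recombination frequency = 46/592 = 0.0777 ≈ 7.8%, i.e. 7.8 map units.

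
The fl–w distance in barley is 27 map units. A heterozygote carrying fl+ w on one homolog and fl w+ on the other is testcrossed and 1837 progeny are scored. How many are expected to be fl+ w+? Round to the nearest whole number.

248

A map distance of 27 map units corresponds to a recombination frequency of 0.270.
The F1 is fl+ w / fl w+, so fl+ w+ is a recombinant gamete class with expected frequency r/2 = 0.270/2 = 0.1350.
Expected number = 0.1350 × 1837 = 248.00 ≈ 248.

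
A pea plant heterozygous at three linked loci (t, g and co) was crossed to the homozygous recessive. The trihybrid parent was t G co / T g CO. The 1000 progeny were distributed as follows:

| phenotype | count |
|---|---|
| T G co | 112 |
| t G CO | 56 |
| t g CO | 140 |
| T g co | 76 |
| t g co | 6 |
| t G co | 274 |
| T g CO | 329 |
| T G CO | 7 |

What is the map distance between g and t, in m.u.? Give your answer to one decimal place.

The two rarest classes, t g co and T G CO, are the double crossovers. Comparing them with the parentals, only the g allele has switched, so g is the middle locus and the order is co – g – t.
Crossovers in the g–t interval produce the single-crossover classes T G co and t g CO (112 + 140 = 252) plus the double crossovers (13).
RF(g–t) = (252 + 13) / 1000 = 265/1000 = 0.2650 → 26.5 m.u.

26.5 m.u.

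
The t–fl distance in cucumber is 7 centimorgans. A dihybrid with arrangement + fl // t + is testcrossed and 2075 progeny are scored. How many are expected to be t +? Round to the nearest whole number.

A map distance of 7 centimorgans corresponds to a recombination frequency of 0.070.
The F1 is + fl / t +, so t + is a parental gamete class with expected frequency (1 − r)/2 = 0.930/2 = 0.4650.
Expected number = 0.4650 × 2075 = 964.87 ≈ 965.

965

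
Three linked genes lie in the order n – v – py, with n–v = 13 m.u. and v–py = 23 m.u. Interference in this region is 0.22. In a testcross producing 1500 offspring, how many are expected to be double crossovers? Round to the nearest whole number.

Map distances give recombination frequencies of 0.130 and 0.230 for the two intervals.
With interference 0.22 (so coincidence = 0.78), expected double-crossover frequency = 0.130 × 0.230 × 0.78 = 0.02332.
Expected number = 0.02332 × 1500 = 34.98 ≈ 35.

35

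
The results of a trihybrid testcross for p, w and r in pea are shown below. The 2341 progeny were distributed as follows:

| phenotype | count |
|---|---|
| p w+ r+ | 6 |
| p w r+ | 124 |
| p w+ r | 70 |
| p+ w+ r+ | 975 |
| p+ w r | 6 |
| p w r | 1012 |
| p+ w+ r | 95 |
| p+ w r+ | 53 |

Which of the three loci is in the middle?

p

The two most frequent reciprocal classes, p w r and p+ w+ r+, are the parental types, so the F1 was p w r / p+ w+ r+.
The two rarest classes, p+ w r and p w+ r+, are the double crossovers. Comparing them with the parentals, only the p allele has switched, so p is the middle locus and the order is w – p – r.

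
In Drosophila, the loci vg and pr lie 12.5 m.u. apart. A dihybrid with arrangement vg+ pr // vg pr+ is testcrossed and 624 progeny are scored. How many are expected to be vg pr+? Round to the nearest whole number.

273

A map distance of 12.5 m.u. corresponds to a recombination frequency of 0.125.
The F1 is vg+ pr / vg pr+, so vg pr+ is a parental gamete class with expected frequency (1 − r)/2 = 0.875/2 = 0.4375.
Expected number = 0.4375 × 624 = 273.00 ≈ 273.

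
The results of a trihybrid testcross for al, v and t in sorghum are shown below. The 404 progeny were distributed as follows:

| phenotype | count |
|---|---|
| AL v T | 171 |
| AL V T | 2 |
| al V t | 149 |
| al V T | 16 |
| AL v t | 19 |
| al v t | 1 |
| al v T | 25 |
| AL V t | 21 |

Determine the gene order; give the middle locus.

The two most frequent reciprocal classes, al V t and AL v T, are the parental types, so the F1 was al V t / AL v T.
The two rarest classes, al v t and AL V T, are the double crossovers. Comparing them with the parentals, only the v allele has switched, so v is the middle locus and the order is al – v – t.

v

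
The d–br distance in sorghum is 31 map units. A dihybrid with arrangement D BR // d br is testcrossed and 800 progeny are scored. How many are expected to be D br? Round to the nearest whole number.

124

A map distance of 31 map units corresponds to a recombination frequency of 0.310.
The F1 is D BR / d br, so D br is a recombinant gamete class with expected frequency r/2 = 0.310/2 = 0.1550.
Expected number = 0.1550 × 800 = 124.00 ≈ 124.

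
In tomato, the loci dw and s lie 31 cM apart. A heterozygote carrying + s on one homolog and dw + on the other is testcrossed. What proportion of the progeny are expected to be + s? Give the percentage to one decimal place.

A map distance of 31 cM corresponds to a recombination frequency of 0.310.
The F1 is + s / dw +, so + s is a parental gamete class with expected frequency (1 − r)/2 = 0.690/2 = 0.3450.
That is 0.3450 = 34.5% of the progeny.

34.5%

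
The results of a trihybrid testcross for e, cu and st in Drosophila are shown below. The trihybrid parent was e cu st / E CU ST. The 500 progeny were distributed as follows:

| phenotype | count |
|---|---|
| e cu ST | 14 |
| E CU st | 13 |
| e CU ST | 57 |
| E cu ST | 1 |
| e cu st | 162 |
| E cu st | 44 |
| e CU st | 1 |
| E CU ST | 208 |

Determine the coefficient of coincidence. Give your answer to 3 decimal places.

The two rarest classes, e CU st and E cu ST, are the double crossovers. Comparing them with the parentals, only the cu allele has switched, so cu is the middle locus and the order is st – cu – e.
st–cu: (27 + 2)/500 = 0.0580; cu–e: (101 + 2)/500 = 0.2060.
Expected DCO frequency = 0.0580 × 0.2060 ≈ 0.01195; observed = 2/500 ≈ 0.00400.
Coefficient of coincidence = 0.00400/0.01195 ≈ 0.335.

0.335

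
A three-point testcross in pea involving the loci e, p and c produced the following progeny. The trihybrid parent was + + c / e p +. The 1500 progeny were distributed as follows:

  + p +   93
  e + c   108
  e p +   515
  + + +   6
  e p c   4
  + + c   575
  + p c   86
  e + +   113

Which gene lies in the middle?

c

The two rarest classes, + + + and e p c, are the double crossovers. Comparing them with the parentals, only the c allele has switched, so c is the middle locus and the order is e – c – p.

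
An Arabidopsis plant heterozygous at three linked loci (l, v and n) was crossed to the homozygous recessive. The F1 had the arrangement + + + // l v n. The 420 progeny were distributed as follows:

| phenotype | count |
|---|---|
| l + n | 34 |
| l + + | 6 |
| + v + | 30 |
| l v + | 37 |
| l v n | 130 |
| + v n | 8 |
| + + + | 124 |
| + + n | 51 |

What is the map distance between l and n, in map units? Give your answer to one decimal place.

24.3 map units

The two rarest classes, l + + and + v n, are the double crossovers. Comparing them with the parentals, only the l allele has switched, so l is the middle locus and the order is v – l – n.
Crossovers in the l–n interval produce the single-crossover classes + + n and l v + (51 + 37 = 88) plus the double crossovers (14).
RF(l–n) = (88 + 14) / 420 = 102/420 = 0.2429 → 24.3 map units.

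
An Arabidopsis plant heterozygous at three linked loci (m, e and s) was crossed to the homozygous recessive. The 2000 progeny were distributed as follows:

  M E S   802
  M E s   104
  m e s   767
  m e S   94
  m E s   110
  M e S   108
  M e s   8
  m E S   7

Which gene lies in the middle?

The two most frequent reciprocal classes, M E S and m e s, are the parental types, so the F1 was M E S / m e s.
The two rarest classes, m E S and M e s, are the double crossovers. Comparing them with the parentals, only the m allele has switched, so m is the middle locus and the order is s – m – e.

m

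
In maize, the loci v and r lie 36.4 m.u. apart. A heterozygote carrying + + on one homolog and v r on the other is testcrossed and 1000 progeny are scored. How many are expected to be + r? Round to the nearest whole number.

182

A map distance of 36.4 m.u. corresponds to a recombination frequency of 0.364.
The F1 is + + / v r, so + r is a recombinant gamete class with expected frequency r/2 = 0.364/2 = 0.1820.
Expected number = 0.1820 × 1000 = 182.00 ≈ 182.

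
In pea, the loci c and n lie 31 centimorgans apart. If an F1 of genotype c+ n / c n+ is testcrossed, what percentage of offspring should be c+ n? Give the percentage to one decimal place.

34.5%

A map distance of 31 centimorgans corresponds to a recombination frequency of 0.310.
The F1 is c+ n / c n+, so c+ n is a parental gamete class with expected frequency (1 − r)/2 = 0.690/2 = 0.3450.
That is 0.3450 = 34.5% of the progeny.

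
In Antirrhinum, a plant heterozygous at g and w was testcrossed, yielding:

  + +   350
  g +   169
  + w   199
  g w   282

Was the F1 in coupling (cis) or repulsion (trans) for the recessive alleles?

The two most frequent classes are + + (350) and g w (282); these are the parental (non-recombinant) types.
So the F1 carried + + on one chromosome and g w on the other — the recessive alleles are on the same chromosome (cis / coupling).

cis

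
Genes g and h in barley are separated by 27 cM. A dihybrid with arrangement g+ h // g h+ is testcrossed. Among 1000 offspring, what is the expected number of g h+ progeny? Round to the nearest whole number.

365

A map distance of 27 cM corresponds to a recombination frequency of 0.270.
The F1 is g+ h / g h+, so g h+ is a parental gamete class with expected frequency (1 − r)/2 = 0.730/2 = 0.3650.
Expected number = 0.3650 × 1000 = 365.00 ≈ 365.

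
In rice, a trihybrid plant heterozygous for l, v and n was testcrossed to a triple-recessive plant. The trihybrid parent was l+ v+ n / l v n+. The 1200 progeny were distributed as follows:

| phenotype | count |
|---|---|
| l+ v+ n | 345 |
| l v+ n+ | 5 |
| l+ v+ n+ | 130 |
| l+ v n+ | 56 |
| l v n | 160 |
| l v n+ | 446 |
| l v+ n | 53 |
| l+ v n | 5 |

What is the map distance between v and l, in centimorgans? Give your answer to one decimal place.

9.9 centimorgans

The two rarest classes, l+ v n and l v+ n+, are the double crossovers. Comparing them with the parentals, only the v allele has switched, so v is the middle locus and the order is n – v – l.
Crossovers in the v–l interval produce the single-crossover classes l v+ n and l+ v n+ (53 + 56 = 109) plus the double crossovers (10).
RF(v–l) = (109 + 10) / 1200 = 119/1200 = 0.0992 → 9.9 centimorgans.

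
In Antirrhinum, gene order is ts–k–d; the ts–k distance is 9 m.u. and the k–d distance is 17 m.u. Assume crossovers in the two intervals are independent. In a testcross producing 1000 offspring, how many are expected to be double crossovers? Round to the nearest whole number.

Map distances give recombination frequencies of 0.090 and 0.170 for the two intervals.
With no interference, expected double-crossover frequency = 0.090 × 0.170 = 0.01530.
Expected number = 0.01530 × 1000 = 15.30 ≈ 15.

15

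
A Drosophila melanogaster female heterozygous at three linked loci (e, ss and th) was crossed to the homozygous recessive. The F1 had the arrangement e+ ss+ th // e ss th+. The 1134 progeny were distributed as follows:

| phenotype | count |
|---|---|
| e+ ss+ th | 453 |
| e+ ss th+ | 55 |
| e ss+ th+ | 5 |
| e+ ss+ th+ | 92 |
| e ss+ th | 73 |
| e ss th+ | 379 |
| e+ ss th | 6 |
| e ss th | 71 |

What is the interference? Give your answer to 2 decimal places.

The two rarest classes, e+ ss th and e ss+ th+, are the double crossovers. Comparing them with the parentals, only the ss allele has switched, so ss is the middle locus and the order is e – ss – th.
e–ss: (128 + 11)/1134 = 0.1226; ss–th: (163 + 11)/1134 = 0.1534.
Expected DCO frequency = 0.1226 × 0.1534 ≈ 0.01881; observed = 11/1134 ≈ 0.00970.
Coefficient of coincidence = 0.00970/0.01881 ≈ 0.52; interference = 1 − 0.52 = 0.48.

0.48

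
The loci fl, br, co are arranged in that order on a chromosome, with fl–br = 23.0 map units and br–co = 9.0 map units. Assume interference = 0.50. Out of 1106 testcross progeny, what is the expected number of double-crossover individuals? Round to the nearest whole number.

11

Map distances give recombination frequencies of 0.230 and 0.090 for the two intervals.
With interference 0.50 (so coincidence = 0.50), expected double-crossover frequency = 0.230 × 0.090 × 0.50 = 0.01035.
Expected number = 0.01035 × 1106 = 11.45 ≈ 11.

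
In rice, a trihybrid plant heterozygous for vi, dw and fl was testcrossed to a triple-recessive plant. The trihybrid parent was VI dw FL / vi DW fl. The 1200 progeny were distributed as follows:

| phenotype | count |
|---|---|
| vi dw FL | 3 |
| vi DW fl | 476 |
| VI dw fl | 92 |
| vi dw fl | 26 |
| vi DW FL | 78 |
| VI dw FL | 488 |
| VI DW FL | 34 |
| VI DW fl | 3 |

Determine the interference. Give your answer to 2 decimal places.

0.38

The two rarest classes, vi dw FL and VI DW fl, are the double crossovers. Comparing them with the parentals, only the vi allele has switched, so vi is the middle locus and the order is fl – vi – dw.
fl–vi: (170 + 6)/1200 = 0.1467; vi–dw: (60 + 6)/1200 = 0.0550.
Expected DCO frequency = 0.1467 × 0.0550 ≈ 0.00807; observed = 6/1200 ≈ 0.00500.
Coefficient of coincidence = 0.00500/0.00807 ≈ 0.62; interference = 1 − 0.62 = 0.38.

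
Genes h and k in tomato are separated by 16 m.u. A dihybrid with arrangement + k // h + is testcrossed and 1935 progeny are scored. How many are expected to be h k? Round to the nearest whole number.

A map distance of 16 m.u. corresponds to a recombination frequency of 0.160.
The F1 is + k / h +, so h k is a recombinant gamete class with expected frequency r/2 = 0.160/2 = 0.0800.
Expected number = 0.0800 × 1935 = 154.80 ≈ 155.

155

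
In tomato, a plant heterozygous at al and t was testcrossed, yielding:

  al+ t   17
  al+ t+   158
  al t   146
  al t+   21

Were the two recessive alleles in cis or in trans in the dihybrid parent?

cis

The two most frequent classes are al+ t+ (158) and al t (146); these are the parental (non-recombinant) types.
So the F1 carried al+ t+ on one chromosome and al t on the other — the recessive alleles are on the same chromosome (cis / coupling).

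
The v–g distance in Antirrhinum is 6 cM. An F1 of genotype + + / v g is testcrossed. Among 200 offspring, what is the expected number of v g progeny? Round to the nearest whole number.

94

A map distance of 6 cM corresponds to a recombination frequency of 0.060.
The F1 is + + / v g, so v g is a parental gamete class with expected frequency (1 − r)/2 = 0.940/2 = 0.4700.
Expected number = 0.4700 × 200 = 94.00 ≈ 94.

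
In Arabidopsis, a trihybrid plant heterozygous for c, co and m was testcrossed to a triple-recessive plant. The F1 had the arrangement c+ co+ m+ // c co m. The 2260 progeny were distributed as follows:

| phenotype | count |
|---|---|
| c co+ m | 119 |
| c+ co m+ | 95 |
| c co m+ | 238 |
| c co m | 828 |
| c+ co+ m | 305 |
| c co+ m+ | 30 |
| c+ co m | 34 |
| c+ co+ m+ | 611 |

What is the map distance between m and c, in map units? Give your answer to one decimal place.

The two rarest classes, c co+ m+ and c+ co m, are the double crossovers. Comparing them with the parentals, only the c allele has switched, so c is the middle locus and the order is m – c – co.
Crossovers in the m–c interval produce the single-crossover classes c+ co+ m and c co m+ (305 + 238 = 543) plus the double crossovers (64).
RF(m–c) = (543 + 64) / 2260 = 607/2260 = 0.2686 → 26.9 map units.

26.9 map units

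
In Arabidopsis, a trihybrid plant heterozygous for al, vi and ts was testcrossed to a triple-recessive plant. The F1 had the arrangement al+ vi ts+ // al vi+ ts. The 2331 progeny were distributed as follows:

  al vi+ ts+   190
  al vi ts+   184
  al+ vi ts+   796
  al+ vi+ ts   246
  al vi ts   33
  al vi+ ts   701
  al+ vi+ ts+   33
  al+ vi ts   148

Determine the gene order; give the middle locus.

The two rarest classes, al+ vi+ ts+ and al vi ts, are the double crossovers. Comparing them with the parentals, only the vi allele has switched, so vi is the middle locus and the order is ts – vi – al.

vi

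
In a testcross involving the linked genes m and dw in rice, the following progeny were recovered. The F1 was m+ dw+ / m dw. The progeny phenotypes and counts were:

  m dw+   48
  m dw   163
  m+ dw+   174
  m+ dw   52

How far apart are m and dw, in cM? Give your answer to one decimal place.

22.9 cM

The recombinant classes are m+ dw and m dw+: 52 + 48 = 100.
Recombination frequency = 100/437 = 0.2288 ≈ 22.9%, i.e. 22.9 cM.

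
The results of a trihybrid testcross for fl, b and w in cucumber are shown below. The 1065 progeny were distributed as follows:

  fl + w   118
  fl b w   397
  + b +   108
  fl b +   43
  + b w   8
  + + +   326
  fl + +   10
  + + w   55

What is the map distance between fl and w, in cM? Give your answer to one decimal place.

10.9 cM

The two most frequent reciprocal classes, fl b w and + + +, are the parental types, so the F1 was fl b w / + + +.
The two rarest classes, + b w and fl + +, are the double crossovers. Comparing them with the parentals, only the fl allele has switched, so fl is the middle locus and the order is w – fl – b.
Crossovers in the w–fl interval produce the single-crossover classes fl b + and + + w (43 + 55 = 98) plus the double crossovers (18).
RF(w–fl) = (98 + 18) / 1065 = 116/1065 = 0.1089 → 10.9 cM.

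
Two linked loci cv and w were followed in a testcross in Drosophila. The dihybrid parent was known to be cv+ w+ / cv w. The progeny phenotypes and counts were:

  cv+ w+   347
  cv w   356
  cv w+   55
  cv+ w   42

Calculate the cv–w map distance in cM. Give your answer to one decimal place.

12.1 cM

The recombinant classes are cv+ w and cv w+: 42 + 55 = 97.
Recombination frequency = 97/800 = 0.1212 ≈ 12.1%, i.e. 12.1 cM.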